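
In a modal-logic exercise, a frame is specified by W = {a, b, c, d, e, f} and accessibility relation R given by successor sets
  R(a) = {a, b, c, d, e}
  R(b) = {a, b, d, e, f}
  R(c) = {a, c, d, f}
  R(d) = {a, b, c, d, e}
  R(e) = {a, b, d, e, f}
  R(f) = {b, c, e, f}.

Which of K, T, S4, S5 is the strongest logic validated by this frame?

T

Reflexive (axiom T): yes — every world is R-related to itself.
Transitive (axiom 4): no — a R b and b R f, but not a R f.
Euclidean (axiom 5): no — a R b and a R c, but not b R c.
So F validates K, T; S4 would additionally require R to be transitive. The strongest is T.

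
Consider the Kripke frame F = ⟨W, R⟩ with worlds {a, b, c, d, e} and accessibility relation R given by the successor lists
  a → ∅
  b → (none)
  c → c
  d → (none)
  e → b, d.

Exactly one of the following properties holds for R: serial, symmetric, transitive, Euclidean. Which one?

transitive

Serial: no — a has no R-successor.
Symmetric: no — e R b but not b R e.
Transitive: yes — every two-step R-path is closed by a direct edge.
Euclidean: no — e R b and e R d, but not b R d.
Only transitive holds.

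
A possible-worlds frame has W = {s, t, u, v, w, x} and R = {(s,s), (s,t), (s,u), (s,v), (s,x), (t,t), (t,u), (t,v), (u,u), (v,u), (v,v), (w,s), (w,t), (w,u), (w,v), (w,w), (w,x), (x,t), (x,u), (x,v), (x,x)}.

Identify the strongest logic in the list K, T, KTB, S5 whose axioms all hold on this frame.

T

Reflexive (axiom T): yes — every world is R-related to itself.
Symmetric (axiom B): no — s R t but not t R s.
Euclidean (axiom 5): no — s R t and s R x, but not t R x.
So F validates K, T; KTB would additionally require R to be symmetric. The strongest is T.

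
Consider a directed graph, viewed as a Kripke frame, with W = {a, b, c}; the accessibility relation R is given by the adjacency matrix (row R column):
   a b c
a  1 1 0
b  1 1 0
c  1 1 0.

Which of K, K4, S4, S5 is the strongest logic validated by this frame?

Transitive (axiom 4): yes — every two-step R-path is closed by a direct edge.
Reflexive (axiom T): no — c is not related to itself.
Euclidean (axiom 5): yes — any two successors of a common world are R-related.
So F validates K, K4; S4 would additionally require R to be reflexive. The strongest is K4.

K4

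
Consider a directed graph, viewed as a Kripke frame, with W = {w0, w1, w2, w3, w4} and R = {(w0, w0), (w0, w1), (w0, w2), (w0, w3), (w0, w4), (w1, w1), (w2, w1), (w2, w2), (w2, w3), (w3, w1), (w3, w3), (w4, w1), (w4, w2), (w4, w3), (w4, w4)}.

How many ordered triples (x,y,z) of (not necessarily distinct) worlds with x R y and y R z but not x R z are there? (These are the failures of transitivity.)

0

R is transitive; there are no such tuples.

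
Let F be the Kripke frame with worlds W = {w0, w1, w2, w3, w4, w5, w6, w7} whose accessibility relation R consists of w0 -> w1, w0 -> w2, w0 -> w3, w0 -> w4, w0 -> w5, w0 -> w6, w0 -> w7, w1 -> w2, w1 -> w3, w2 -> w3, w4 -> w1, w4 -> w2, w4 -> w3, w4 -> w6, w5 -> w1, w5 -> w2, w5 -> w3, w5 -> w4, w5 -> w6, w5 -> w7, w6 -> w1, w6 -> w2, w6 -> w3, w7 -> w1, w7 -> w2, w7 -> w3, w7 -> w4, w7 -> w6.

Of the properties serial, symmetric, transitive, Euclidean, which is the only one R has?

Serial: no — w3 has no R-successor.
Symmetric: no — w0 R w1 but not w1 R w0.
Transitive: yes — every two-step R-path is closed by a direct edge.
Euclidean: no — w0 R w1 and w0 R w4, but not w1 R w4.
Only transitive holds.

transitive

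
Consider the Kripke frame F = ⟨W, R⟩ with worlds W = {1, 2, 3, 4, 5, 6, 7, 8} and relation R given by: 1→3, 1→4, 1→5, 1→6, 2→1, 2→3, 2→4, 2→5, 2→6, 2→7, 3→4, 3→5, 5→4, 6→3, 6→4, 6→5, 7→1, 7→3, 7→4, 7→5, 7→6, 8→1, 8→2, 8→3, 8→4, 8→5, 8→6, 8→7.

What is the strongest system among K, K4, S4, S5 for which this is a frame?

Transitive (axiom 4): yes — every two-step R-path is closed by a direct edge.
Reflexive (axiom T): no — 1 is not related to itself.
Euclidean (axiom 5): no — 1 R 3 and 1 R 6, but not 3 R 6.
So F validates K, K4; S4 would additionally require R to be reflexive. The strongest is K4.

K4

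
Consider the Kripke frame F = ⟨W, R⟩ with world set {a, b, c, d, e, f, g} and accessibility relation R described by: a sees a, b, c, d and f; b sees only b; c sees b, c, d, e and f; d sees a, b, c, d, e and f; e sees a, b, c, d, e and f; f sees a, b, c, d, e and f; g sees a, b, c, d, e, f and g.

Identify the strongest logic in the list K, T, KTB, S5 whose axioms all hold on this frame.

T

Reflexive (axiom T): yes — every world is R-related to itself.
Symmetric (axiom B): no — a R b but not b R a.
Euclidean (axiom 5): no — a R b and a R c, but not b R c.
So F validates K, T; KTB would additionally require R to be symmetric. The strongest is T.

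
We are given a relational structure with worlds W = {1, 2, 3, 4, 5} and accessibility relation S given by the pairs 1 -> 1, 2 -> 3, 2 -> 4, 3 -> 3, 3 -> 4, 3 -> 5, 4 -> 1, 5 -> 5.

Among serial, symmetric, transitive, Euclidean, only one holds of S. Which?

serial

Serial: yes — every world has a successor (e.g. 1 S 1).
Symmetric: no — 2 S 3 but not 3 S 2.
Transitive: no — 2 S 3 and 3 S 5, but not 2 S 5.
Euclidean: no — 2 S 4 and 2 S 3, but not 4 S 3.
Only serial holds.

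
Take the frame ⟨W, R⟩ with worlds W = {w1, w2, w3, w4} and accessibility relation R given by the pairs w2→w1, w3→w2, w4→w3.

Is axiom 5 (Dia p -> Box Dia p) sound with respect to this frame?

No

The schema 5 characterises exactly the Euclidean frames.
Euclidean: no — w2 R w1 and w2 R w1, but not w1 R w1.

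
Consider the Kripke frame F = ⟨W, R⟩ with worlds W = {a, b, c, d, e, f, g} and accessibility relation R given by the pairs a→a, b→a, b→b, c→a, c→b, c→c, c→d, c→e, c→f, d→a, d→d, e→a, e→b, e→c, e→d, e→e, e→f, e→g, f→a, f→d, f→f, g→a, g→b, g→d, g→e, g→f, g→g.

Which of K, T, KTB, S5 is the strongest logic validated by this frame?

T

Reflexive (axiom T): yes — every world is R-related to itself.
Symmetric (axiom B): no — b R a but not a R b.
Euclidean (axiom 5): no — c R a and c R b, but not a R b.
So F validates K, T; KTB would additionally require R to be symmetric. The strongest is T.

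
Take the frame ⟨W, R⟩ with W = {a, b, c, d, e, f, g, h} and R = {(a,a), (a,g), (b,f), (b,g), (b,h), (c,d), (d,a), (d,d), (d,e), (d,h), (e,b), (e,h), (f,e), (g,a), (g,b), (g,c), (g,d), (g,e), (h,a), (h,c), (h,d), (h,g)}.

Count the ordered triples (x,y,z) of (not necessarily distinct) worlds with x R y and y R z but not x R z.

38

Enumerating: (a,g,b), (a,g,c), (a,g,d), (a,g,e), (b,f,e), (b,g,a), (b,g,b), (b,g,c), (b,g,d), (b,g,e), (b,h,a), (b,h,c), … and 26 more.
Total: 38.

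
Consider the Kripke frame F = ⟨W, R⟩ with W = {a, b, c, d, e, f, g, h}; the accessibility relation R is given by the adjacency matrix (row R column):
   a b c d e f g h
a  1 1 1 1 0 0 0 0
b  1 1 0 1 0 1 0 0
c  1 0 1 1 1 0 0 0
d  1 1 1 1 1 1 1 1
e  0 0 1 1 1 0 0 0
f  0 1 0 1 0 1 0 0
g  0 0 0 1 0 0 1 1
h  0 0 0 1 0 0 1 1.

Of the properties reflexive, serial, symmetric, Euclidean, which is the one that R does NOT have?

Euclidean

Reflexive: yes — every world is R-related to itself.
Serial: yes — every world has a successor (e.g. a R a).
Symmetric: yes — every pair in R has its reverse in R.
Euclidean: no — a R b and a R c, but not b R c.
Only Euclidean fails.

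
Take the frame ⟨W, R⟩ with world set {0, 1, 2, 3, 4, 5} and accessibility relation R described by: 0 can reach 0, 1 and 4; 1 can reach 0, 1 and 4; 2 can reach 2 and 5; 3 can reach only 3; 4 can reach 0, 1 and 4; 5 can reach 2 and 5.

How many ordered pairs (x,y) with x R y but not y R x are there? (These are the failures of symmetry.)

0

R is symmetric; there are no such tuples.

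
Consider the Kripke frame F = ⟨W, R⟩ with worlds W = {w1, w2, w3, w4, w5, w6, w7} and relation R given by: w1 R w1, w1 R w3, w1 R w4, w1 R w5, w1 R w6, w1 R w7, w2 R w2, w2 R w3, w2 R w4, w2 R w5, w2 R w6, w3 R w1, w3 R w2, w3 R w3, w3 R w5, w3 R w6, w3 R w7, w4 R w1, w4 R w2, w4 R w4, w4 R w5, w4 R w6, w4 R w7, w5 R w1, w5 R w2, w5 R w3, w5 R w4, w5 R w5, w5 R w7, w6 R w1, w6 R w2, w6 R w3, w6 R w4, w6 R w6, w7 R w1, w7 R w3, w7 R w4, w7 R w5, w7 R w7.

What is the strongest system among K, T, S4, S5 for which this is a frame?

Reflexive (axiom T): yes — every world is R-related to itself.
Transitive (axiom 4): no — w1 R w3 and w3 R w2, but not w1 R w2.
Euclidean (axiom 5): no — w1 R w3 and w1 R w4, but not w3 R w4.
So F validates K, T; S4 would additionally require R to be transitive. The strongest is T.

T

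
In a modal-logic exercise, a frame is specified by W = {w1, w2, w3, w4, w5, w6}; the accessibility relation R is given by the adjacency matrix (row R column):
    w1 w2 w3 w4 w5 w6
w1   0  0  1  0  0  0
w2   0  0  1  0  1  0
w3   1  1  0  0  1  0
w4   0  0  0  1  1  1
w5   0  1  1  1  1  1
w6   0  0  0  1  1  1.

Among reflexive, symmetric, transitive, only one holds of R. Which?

Reflexive: no — w1 is not related to itself.
Symmetric: yes — every pair in R has its reverse in R.
Transitive: no — w1 R w3 and w3 R w2, but not w1 R w2.
Only symmetric holds.

symmetric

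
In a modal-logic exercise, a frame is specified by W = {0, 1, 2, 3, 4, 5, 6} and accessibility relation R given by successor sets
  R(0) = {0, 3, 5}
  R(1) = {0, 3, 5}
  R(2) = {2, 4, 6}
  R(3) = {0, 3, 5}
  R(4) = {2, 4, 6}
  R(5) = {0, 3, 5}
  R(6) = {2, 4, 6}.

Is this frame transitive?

Transitive: yes — every two-step R-path is closed by a direct edge.

Yes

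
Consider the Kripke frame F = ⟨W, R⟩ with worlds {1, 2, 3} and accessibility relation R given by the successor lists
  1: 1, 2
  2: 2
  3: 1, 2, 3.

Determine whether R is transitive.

Yes

Transitive: yes — every two-step R-path is closed by a direct edge.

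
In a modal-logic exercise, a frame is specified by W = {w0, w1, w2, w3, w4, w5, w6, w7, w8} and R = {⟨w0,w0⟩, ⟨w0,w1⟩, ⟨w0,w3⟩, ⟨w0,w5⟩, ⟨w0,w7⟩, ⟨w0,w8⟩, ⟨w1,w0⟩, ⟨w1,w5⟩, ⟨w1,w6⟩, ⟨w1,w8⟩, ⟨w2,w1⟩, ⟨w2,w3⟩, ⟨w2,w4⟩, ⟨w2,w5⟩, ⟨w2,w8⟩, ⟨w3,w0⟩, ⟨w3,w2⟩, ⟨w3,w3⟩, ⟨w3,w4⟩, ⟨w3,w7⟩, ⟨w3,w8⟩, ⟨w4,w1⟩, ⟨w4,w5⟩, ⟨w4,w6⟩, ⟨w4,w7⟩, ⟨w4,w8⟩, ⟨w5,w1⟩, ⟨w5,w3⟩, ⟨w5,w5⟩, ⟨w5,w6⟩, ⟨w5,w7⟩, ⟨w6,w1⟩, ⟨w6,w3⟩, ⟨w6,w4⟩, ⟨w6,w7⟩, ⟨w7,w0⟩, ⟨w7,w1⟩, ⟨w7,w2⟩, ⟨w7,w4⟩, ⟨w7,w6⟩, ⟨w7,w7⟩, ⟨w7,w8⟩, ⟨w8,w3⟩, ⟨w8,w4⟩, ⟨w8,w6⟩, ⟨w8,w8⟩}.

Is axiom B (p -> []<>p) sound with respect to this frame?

No

By correspondence theory, B is valid on a frame iff R is symmetric.
Symmetric: no — w0 R w5 but not w5 R w0.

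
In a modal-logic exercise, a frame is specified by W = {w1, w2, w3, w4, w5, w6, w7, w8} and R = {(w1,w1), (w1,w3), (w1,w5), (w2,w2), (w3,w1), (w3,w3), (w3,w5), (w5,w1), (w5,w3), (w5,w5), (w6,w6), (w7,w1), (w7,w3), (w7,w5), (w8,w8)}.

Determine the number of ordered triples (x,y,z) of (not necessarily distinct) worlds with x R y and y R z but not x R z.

0

R is transitive; there are no such tuples.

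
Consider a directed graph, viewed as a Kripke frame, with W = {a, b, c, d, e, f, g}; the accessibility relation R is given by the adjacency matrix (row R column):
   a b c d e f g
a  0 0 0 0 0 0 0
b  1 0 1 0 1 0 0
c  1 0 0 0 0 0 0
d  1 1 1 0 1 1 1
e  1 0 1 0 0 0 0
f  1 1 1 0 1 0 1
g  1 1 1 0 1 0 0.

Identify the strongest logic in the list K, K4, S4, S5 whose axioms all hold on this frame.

K4

Transitive (axiom 4): yes — every two-step R-path is closed by a direct edge.
Reflexive (axiom T): no — a is not related to itself.
Euclidean (axiom 5): no — b R a and b R c, but not a R c.
So F validates K, K4; S4 would additionally require R to be reflexive. The strongest is K4.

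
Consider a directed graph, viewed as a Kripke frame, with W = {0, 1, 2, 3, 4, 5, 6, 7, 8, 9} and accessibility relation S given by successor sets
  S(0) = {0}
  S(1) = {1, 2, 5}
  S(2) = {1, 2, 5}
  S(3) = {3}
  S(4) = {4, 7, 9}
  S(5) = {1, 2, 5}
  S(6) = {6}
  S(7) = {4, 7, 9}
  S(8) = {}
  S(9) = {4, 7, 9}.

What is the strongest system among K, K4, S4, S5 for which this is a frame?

Transitive (axiom 4): yes — every two-step S-path is closed by a direct edge.
Reflexive (axiom T): no — 8 is not related to itself.
Euclidean (axiom 5): yes — any two successors of a common world are S-related.
So F validates K, K4; S4 would additionally require S to be reflexive. The strongest is K4.

K4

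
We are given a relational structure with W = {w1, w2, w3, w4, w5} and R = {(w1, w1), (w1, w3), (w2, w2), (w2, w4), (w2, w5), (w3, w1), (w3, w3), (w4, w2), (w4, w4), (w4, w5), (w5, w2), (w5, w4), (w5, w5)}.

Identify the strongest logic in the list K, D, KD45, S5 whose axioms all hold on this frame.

S5

Serial (axiom D): yes — every world has a successor (e.g. w1 R w1).
Euclidean (axiom 5): yes — any two successors of a common world are R-related.
Transitive (axiom 4): yes — every two-step R-path is closed by a direct edge.
Reflexive (axiom T): yes — every world is R-related to itself.
So F validates K, D, KD45, S5. The strongest is S5.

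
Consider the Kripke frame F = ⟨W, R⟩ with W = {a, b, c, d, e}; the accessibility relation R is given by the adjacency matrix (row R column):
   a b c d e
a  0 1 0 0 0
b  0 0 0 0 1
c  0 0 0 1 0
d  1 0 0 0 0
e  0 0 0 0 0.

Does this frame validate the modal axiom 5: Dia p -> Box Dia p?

No

By correspondence theory, 5 is valid on a frame iff R is Euclidean.
Euclidean: no — a R b and a R b, but not b R b.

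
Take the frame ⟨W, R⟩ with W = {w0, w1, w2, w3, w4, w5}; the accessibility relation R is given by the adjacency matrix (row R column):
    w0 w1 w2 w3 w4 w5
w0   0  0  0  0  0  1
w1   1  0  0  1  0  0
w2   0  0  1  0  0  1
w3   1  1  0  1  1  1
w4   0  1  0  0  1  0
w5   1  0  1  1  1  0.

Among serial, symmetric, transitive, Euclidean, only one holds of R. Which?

serial

Serial: yes — every world has a successor (e.g. w0 R w5).
Symmetric: no — w1 R w0 but not w0 R w1.
Transitive: no — w0 R w5 and w5 R w2, but not w0 R w2.
Euclidean: no — w1 R w0 and w1 R w3, but not w0 R w3.
Only serial holds.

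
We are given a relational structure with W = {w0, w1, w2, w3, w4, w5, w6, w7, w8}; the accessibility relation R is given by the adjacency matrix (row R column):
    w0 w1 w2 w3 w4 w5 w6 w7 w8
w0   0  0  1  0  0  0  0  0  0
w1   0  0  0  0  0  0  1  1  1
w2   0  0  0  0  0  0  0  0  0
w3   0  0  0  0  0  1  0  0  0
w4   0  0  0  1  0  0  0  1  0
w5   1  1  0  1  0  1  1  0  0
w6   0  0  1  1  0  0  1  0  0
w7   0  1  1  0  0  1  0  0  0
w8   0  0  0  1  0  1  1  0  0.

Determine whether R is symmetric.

Symmetric: no — w0 R w2 but not w2 R w0.

No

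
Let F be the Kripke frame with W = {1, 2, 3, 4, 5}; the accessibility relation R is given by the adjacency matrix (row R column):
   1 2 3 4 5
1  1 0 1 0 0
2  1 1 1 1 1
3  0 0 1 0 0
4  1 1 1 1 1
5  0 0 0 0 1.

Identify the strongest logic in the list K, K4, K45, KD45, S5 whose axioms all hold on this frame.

Transitive (axiom 4): yes — every two-step R-path is closed by a direct edge.
Euclidean (axiom 5): no — 2 R 1 and 2 R 4, but not 1 R 4.
Serial (axiom D): yes — every world has a successor (e.g. 1 R 1).
Reflexive (axiom T): yes — every world is R-related to itself.
So F validates K, K4; K45 would additionally require R to be Euclidean. The strongest is K4.

K4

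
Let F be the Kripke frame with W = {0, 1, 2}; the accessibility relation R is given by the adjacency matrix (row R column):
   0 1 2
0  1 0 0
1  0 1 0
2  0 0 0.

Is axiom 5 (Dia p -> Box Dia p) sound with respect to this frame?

Axiom 5 corresponds to the accessibility relation being Euclidean.
Euclidean: yes — any two successors of a common world are R-related.

Yes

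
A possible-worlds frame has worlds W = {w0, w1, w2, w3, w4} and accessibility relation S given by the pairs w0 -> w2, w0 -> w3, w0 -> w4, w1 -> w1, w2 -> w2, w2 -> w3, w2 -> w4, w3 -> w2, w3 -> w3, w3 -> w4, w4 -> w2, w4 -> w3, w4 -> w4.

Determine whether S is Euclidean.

Yes

Euclidean: yes — any two successors of a common world are S-related.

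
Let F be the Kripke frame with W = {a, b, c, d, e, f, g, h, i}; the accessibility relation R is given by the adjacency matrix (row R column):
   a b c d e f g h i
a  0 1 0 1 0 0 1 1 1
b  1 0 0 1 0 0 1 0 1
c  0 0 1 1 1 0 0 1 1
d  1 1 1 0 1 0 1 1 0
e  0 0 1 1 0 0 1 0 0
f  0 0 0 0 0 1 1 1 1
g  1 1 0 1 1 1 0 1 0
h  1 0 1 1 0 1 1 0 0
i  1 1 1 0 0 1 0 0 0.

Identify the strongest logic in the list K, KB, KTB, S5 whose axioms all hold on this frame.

Symmetric (axiom B): yes — every pair in R has its reverse in R.
Reflexive (axiom T): no — a is not related to itself.
Euclidean (axiom 5): no — a R b and a R h, but not b R h.
So F validates K, KB; KTB would additionally require R to be reflexive. The strongest is KB.

KB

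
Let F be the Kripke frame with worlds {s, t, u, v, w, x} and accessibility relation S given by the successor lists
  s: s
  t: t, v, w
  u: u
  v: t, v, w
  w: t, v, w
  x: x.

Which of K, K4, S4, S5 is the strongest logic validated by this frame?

S5

Transitive (axiom 4): yes — every two-step S-path is closed by a direct edge.
Reflexive (axiom T): yes — every world is S-related to itself.
Euclidean (axiom 5): yes — any two successors of a common world are S-related.
So F validates K, K4, S4, S5. The strongest is S5.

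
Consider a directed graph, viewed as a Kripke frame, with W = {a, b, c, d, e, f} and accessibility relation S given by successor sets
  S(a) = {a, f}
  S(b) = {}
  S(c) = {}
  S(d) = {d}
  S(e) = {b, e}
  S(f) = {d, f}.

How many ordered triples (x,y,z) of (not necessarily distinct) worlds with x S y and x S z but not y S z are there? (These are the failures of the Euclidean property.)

4

Enumerating: (a,f,a), (e,b,b), (e,b,e), (f,d,f).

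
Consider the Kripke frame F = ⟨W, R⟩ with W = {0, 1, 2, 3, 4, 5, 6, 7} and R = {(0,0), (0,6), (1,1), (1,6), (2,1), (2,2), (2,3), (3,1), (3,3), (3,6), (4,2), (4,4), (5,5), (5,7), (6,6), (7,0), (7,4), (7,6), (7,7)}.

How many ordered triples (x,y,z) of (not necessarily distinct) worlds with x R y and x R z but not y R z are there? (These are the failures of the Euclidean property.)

18

Enumerating: (0,6,0), (1,6,1), (2,1,2), (2,1,3), (2,3,2), (3,1,3), (3,6,1), (3,6,3), (4,2,4), (5,7,5), (7,0,4), (7,0,7), (7,4,0), (7,4,6), (7,4,7), (7,6,0), (7,6,4), (7,6,7).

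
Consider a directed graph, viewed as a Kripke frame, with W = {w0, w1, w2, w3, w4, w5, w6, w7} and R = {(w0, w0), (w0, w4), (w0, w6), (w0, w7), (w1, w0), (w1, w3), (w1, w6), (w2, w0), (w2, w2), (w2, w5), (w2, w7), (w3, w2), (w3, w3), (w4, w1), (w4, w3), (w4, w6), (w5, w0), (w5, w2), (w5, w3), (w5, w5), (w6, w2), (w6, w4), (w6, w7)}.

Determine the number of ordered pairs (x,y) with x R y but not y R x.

Enumerating: (w0,w4), (w0,w6), (w0,w7), (w1,w0), (w1,w3), (w1,w6), (w2,w0), (w2,w7), (w3,w2), (w4,w1), (w4,w3), (w5,w0), (w5,w3), (w6,w2), (w6,w7).

15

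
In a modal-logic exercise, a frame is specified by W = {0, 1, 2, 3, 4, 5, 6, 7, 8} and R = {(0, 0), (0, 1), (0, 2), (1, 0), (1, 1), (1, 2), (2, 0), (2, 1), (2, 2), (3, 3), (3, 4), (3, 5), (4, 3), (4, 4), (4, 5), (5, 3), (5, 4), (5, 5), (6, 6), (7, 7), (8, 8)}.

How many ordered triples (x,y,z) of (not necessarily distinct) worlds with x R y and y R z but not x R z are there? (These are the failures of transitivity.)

R is transitive; there are no such tuples.

0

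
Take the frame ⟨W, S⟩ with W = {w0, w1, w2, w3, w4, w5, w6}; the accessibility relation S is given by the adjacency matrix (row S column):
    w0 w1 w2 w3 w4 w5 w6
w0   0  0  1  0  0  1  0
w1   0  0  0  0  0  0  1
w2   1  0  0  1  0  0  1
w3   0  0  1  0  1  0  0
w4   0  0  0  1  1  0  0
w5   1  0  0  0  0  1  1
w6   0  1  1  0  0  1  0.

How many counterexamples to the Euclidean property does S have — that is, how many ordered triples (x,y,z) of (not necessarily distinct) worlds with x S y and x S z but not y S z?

29

Enumerating: (w0,w2,w2), (w0,w2,w5), (w0,w5,w2), (w1,w6,w6), (w2,w0,w0), (w2,w0,w3), (w2,w0,w6), (w2,w3,w0), (w2,w3,w3), (w2,w3,w6), (w2,w6,w0), (w2,w6,w3), … and 17 more.
Total: 29.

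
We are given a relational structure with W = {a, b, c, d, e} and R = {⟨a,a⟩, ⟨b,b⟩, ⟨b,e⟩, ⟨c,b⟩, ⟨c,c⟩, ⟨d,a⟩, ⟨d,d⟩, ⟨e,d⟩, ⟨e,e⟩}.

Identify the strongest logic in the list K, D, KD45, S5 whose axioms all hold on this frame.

Serial (axiom D): yes — every world has a successor (e.g. a R a).
Euclidean (axiom 5): no — b R e and b R b, but not e R b.
Transitive (axiom 4): no — b R e and e R d, but not b R d.
Reflexive (axiom T): yes — every world is R-related to itself.
So F validates K, D; KD45 would additionally require R to be Euclidean and transitive. The strongest is D.

D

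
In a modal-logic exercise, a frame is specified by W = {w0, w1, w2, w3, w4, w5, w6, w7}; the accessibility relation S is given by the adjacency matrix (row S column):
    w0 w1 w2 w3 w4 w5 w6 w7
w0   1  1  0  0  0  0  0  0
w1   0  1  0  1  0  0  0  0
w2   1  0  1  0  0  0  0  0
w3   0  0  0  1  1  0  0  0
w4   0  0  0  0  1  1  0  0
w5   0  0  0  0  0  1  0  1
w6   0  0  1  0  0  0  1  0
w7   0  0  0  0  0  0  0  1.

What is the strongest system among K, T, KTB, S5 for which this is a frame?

T

Reflexive (axiom T): yes — every world is S-related to itself.
Symmetric (axiom B): no — w0 S w1 but not w1 S w0.
Euclidean (axiom 5): no — w0 S w1 and w0 S w0, but not w1 S w0.
So F validates K, T; KTB would additionally require S to be symmetric. The strongest is T.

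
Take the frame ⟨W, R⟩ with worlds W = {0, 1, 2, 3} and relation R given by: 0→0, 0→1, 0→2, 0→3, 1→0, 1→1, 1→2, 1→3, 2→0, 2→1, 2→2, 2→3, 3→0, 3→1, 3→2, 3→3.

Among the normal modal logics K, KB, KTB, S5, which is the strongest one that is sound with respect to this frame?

Symmetric (axiom B): yes — every pair in R has its reverse in R.
Reflexive (axiom T): yes — every world is R-related to itself.
Euclidean (axiom 5): yes — any two successors of a common world are R-related.
So F validates K, KB, KTB, S5. The strongest is S5.

S5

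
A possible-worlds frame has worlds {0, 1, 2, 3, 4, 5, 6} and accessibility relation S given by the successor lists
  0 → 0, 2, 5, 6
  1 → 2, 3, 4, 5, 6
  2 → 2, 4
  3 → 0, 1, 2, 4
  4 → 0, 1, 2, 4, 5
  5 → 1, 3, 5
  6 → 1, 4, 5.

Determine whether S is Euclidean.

No

Euclidean: no — 0 S 2 and 0 S 5, but not 2 S 5.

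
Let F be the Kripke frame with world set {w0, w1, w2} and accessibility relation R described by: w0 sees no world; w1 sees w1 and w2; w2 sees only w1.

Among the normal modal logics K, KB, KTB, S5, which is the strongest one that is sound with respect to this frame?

KB

Symmetric (axiom B): yes — every pair in R has its reverse in R.
Reflexive (axiom T): no — w0 is not related to itself.
Euclidean (axiom 5): no — w1 R w2 and w1 R w2, but not w2 R w2.
So F validates K, KB; KTB would additionally require R to be reflexive. The strongest is KB.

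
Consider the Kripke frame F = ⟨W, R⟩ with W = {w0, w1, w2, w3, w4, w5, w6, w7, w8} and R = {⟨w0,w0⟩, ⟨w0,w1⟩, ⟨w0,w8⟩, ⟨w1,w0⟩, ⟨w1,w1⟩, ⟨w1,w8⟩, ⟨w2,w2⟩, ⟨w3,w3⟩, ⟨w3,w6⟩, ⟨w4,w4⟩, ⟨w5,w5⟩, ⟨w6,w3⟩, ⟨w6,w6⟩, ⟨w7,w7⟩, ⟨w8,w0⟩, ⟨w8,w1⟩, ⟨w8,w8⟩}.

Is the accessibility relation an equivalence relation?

Yes

Reflexive: yes — every world is R-related to itself.
Symmetric: yes — every pair in R has its reverse in R.
Transitive: yes — every two-step R-path is closed by a direct edge.
So R is an equivalence relation.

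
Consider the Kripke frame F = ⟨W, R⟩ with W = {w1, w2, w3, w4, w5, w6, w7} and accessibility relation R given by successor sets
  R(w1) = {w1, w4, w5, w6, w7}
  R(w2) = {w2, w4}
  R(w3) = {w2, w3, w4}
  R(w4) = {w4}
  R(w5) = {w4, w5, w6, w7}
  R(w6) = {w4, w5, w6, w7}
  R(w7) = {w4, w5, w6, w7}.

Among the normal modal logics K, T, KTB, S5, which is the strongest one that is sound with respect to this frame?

T

Reflexive (axiom T): yes — every world is R-related to itself.
Symmetric (axiom B): no — w1 R w4 but not w4 R w1.
Euclidean (axiom 5): no — w1 R w4 and w1 R w5, but not w4 R w5.
So F validates K, T; KTB would additionally require R to be symmetric. The strongest is T.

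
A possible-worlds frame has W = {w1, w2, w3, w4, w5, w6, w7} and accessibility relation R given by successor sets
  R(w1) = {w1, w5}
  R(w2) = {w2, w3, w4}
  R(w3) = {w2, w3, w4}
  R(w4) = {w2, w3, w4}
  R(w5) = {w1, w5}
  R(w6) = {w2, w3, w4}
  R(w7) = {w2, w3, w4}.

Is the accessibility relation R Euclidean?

Euclidean: yes — any two successors of a common world are R-related.

Yes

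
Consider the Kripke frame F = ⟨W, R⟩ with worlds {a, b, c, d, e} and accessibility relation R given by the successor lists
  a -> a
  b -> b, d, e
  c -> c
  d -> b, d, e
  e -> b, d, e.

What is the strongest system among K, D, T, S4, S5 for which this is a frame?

Serial (axiom D): yes — every world has a successor (e.g. a R a).
Reflexive (axiom T): yes — every world is R-related to itself.
Transitive (axiom 4): yes — every two-step R-path is closed by a direct edge.
Euclidean (axiom 5): yes — any two successors of a common world are R-related.
So F validates K, D, T, S4, S5. The strongest is S5.

S5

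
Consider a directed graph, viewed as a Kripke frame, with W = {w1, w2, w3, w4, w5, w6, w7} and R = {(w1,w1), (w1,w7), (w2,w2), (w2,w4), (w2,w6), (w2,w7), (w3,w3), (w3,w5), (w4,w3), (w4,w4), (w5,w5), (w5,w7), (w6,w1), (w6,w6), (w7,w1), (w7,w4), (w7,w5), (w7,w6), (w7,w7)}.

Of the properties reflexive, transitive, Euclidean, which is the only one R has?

reflexive

Reflexive: yes — every world is R-related to itself.
Transitive: no — w1 R w7 and w7 R w4, but not w1 R w4.
Euclidean: no — w2 R w4 and w2 R w6, but not w4 R w6.
Only reflexive holds.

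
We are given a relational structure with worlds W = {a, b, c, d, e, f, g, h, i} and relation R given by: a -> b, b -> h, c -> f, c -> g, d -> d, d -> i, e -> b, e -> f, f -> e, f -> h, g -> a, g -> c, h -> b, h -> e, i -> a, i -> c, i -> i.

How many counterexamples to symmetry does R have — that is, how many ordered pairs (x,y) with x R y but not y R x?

Enumerating: (a,b), (c,f), (d,i), (e,b), (f,h), (g,a), (h,e), (i,a), (i,c).

9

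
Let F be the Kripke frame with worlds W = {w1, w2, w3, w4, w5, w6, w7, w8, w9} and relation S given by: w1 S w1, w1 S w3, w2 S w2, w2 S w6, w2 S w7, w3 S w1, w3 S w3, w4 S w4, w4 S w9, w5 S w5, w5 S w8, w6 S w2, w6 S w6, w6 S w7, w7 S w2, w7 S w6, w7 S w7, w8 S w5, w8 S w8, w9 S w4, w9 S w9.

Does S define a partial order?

No

Reflexive: yes — every world is S-related to itself.
Transitive: yes — every two-step S-path is closed by a direct edge.
Antisymmetric: no — w1 S w3 and w3 S w1 with w1 ≠ w3.
So S is not a partial order.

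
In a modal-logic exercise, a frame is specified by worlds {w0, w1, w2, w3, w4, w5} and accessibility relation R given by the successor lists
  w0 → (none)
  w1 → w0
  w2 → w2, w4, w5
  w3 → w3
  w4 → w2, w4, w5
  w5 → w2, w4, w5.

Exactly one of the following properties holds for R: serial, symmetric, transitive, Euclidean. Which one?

Serial: no — w0 has no R-successor.
Symmetric: no — w1 R w0 but not w0 R w1.
Transitive: yes — every two-step R-path is closed by a direct edge.
Euclidean: no — w1 R w0 and w1 R w0, but not w0 R w0.
Only transitive holds.

transitive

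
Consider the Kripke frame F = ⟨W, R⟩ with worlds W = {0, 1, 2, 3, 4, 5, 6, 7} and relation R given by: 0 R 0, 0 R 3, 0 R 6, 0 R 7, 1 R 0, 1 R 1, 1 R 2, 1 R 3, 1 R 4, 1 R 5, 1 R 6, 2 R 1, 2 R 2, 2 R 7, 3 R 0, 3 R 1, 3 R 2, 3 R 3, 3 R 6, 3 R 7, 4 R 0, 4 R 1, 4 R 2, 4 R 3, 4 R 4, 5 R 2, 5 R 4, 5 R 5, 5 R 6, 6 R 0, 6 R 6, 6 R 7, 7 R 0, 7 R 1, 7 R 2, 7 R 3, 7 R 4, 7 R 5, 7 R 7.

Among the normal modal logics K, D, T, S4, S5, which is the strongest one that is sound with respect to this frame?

T

Serial (axiom D): yes — every world has a successor (e.g. 0 R 0).
Reflexive (axiom T): yes — every world is R-related to itself.
Transitive (axiom 4): no — 0 R 3 and 3 R 1, but not 0 R 1.
Euclidean (axiom 5): no — 0 R 6 and 0 R 3, but not 6 R 3.
So F validates K, D, T; S4 would additionally require R to be transitive. The strongest is T.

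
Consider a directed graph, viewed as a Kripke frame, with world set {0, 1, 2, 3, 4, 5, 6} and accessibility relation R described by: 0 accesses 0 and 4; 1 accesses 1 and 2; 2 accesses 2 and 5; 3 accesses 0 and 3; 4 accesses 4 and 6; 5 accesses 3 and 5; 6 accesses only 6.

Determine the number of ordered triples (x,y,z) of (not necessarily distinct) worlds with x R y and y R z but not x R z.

Enumerating: (0,4,6), (1,2,5), (2,5,3), (3,0,4), (5,3,0).

5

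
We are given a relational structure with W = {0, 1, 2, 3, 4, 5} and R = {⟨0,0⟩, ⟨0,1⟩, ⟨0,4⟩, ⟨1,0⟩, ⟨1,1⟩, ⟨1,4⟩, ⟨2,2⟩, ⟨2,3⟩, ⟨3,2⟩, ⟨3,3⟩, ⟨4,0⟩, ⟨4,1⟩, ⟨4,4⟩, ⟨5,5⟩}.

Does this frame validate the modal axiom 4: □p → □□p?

Yes

Axiom 4 corresponds to the accessibility relation being transitive.
Transitive: yes — every two-step R-path is closed by a direct edge.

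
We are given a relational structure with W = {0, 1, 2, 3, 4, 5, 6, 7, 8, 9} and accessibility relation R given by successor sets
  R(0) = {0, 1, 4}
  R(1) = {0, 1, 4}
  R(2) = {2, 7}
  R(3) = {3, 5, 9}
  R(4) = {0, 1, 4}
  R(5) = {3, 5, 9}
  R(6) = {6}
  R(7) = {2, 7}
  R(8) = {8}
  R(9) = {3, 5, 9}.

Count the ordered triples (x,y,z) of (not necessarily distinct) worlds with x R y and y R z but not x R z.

0

R is transitive; there are no such tuples.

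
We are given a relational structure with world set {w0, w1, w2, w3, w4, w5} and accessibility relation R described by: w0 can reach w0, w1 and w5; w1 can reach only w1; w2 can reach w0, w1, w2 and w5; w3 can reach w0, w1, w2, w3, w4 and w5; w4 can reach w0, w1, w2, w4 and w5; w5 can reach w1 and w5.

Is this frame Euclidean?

Euclidean: no — w0 R w1 and w0 R w5, but not w1 R w5.

No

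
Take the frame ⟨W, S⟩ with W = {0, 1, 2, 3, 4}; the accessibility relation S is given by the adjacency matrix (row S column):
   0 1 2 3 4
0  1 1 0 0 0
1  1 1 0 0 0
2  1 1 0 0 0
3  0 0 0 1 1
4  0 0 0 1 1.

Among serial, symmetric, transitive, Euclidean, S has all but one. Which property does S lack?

Serial: yes — every world has a successor (e.g. 0 S 0).
Symmetric: no — 2 S 0 but not 0 S 2.
Transitive: yes — every two-step S-path is closed by a direct edge.
Euclidean: yes — any two successors of a common world are S-related.
Only symmetric fails.

symmetric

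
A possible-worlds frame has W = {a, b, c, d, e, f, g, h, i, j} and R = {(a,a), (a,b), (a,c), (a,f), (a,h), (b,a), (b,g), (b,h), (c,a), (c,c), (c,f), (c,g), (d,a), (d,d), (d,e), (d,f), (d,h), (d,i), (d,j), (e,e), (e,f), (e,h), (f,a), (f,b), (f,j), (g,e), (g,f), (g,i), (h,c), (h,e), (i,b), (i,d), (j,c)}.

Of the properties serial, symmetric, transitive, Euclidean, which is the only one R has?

serial

Serial: yes — every world has a successor (e.g. a R a).
Symmetric: no — a R h but not h R a.
Transitive: no — a R b and b R g, but not a R g.
Euclidean: no — a R b and a R c, but not b R c.
Only serial holds.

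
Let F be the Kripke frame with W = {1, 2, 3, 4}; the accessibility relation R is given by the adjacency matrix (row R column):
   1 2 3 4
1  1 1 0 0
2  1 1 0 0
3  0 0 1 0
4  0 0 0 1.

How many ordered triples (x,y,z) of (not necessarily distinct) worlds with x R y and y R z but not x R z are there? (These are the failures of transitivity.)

R is transitive; there are no such tuples.

0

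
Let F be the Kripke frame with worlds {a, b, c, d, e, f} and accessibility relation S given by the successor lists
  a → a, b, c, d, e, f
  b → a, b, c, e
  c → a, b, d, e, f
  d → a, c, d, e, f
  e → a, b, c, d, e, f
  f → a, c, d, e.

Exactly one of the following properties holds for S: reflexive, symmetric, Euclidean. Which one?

Reflexive: no — c is not related to itself.
Symmetric: yes — every pair in S has its reverse in S.
Euclidean: no — a S b and a S d, but not b S d.
Only symmetric holds.

symmetric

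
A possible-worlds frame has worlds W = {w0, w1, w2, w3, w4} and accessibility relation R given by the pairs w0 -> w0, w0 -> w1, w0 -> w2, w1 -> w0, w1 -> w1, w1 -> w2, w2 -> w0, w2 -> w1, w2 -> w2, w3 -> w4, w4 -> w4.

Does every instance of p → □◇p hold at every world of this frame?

No

By correspondence theory, B is valid on a frame iff R is symmetric.
Symmetric: no — w3 R w4 but not w4 R w3.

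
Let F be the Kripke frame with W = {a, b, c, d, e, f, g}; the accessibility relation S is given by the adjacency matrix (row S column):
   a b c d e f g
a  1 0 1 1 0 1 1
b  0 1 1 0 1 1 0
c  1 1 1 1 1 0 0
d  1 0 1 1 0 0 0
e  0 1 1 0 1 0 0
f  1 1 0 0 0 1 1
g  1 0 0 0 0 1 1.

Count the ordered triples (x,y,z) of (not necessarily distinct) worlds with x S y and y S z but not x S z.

24

Enumerating: (a,c,b), (a,c,e), (a,f,b), (b,c,a), (b,c,d), (b,f,a), (b,f,g), (c,a,f), (c,a,g), (c,b,f), (d,a,f), (d,a,g), … and 12 more.
Total: 24.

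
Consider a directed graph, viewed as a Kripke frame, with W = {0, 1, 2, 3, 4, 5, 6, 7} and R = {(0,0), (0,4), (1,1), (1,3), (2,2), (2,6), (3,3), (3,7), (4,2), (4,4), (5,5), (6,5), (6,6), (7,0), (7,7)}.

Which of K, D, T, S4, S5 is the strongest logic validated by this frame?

T

Serial (axiom D): yes — every world has a successor (e.g. 0 R 0).
Reflexive (axiom T): yes — every world is R-related to itself.
Transitive (axiom 4): no — 0 R 4 and 4 R 2, but not 0 R 2.
Euclidean (axiom 5): no — 0 R 4 and 0 R 0, but not 4 R 0.
So F validates K, D, T; S4 would additionally require R to be transitive. The strongest is T.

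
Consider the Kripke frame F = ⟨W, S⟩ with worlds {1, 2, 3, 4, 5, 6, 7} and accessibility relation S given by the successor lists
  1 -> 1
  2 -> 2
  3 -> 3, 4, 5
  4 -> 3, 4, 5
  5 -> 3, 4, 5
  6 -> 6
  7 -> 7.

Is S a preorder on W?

Yes

Reflexive: yes — every world is S-related to itself.
Transitive: yes — every two-step S-path is closed by a direct edge.
So S is a preorder.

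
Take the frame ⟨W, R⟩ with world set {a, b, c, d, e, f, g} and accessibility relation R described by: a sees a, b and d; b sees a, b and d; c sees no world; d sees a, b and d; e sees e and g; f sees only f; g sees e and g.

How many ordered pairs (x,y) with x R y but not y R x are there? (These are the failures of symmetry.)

R is symmetric; there are no such tuples.

0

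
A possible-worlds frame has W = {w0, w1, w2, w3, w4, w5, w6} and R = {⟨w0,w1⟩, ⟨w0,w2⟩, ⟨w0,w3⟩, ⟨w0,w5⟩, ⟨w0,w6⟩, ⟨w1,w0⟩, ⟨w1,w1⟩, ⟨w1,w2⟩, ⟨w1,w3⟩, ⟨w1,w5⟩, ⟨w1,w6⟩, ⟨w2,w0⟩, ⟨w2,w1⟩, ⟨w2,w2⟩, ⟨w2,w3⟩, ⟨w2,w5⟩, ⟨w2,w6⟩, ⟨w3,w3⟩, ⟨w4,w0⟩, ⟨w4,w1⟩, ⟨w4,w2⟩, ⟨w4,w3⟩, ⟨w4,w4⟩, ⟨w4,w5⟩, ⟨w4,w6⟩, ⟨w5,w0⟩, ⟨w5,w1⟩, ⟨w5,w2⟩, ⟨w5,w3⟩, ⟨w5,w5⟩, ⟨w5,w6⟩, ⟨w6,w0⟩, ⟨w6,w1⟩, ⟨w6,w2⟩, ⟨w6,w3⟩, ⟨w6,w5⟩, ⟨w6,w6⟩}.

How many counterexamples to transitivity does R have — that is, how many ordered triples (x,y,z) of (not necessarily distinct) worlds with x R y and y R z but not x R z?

Enumerating: (w0,w1,w0), (w0,w2,w0), (w0,w5,w0), (w0,w6,w0).

4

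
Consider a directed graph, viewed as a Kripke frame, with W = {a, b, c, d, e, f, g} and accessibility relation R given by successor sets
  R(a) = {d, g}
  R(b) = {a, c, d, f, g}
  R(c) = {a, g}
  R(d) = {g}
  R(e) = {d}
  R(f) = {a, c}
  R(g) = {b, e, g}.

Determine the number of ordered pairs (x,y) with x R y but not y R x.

13

Enumerating: (a,d), (a,g), (b,a), (b,c), (b,d), (b,f), (c,a), (c,g), (d,g), (e,d), (f,a), (f,c), (g,e).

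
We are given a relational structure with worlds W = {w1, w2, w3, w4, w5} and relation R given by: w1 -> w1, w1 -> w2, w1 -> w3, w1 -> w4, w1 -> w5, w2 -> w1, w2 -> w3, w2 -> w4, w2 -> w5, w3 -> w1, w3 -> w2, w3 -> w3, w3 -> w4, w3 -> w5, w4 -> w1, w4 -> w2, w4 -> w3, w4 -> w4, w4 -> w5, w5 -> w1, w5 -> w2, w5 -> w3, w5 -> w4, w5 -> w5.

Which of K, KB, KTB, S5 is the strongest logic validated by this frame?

KB

Symmetric (axiom B): yes — every pair in R has its reverse in R.
Reflexive (axiom T): no — w2 is not related to itself.
Euclidean (axiom 5): no — w1 R w2 and w1 R w2, but not w2 R w2.
So F validates K, KB; KTB would additionally require R to be reflexive. The strongest is KB.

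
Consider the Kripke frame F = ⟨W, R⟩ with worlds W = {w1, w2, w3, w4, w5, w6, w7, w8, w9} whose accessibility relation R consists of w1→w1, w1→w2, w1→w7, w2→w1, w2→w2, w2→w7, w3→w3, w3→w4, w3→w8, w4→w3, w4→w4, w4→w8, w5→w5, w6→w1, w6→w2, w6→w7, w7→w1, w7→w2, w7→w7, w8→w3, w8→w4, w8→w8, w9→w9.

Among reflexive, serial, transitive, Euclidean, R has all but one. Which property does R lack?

Reflexive: no — w6 is not related to itself.
Serial: yes — every world has a successor (e.g. w1 R w1).
Transitive: yes — every two-step R-path is closed by a direct edge.
Euclidean: yes — any two successors of a common world are R-related.
Only reflexive fails.

reflexive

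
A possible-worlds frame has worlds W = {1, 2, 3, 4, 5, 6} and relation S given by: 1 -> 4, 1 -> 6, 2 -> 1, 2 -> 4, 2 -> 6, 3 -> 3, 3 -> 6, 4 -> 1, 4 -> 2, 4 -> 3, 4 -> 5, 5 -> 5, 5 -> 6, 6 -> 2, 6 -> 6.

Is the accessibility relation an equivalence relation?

Reflexive: no — 1 is not related to itself.
Symmetric: no — 1 S 6 but not 6 S 1.
Transitive: no — 1 S 4 and 4 S 2, but not 1 S 2.
So S is not an equivalence relation.

No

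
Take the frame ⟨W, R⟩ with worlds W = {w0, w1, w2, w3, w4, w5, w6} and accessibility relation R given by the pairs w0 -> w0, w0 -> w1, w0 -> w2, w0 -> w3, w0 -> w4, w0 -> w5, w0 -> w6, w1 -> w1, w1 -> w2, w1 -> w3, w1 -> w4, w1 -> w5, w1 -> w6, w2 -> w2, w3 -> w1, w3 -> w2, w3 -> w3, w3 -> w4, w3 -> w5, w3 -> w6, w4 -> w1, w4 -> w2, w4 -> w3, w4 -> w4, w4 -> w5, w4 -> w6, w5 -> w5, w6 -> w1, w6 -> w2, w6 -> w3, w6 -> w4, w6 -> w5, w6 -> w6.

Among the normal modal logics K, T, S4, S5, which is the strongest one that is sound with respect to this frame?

S4

Reflexive (axiom T): yes — every world is R-related to itself.
Transitive (axiom 4): yes — every two-step R-path is closed by a direct edge.
Euclidean (axiom 5): no — w0 R w2 and w0 R w1, but not w2 R w1.
So F validates K, T, S4; S5 would additionally require R to be Euclidean. The strongest is S4.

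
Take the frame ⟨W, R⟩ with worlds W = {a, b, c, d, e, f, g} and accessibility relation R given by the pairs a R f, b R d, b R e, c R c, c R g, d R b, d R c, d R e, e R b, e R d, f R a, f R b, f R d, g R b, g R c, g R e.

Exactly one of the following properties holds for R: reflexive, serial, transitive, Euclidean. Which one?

Reflexive: no — a is not related to itself.
Serial: yes — every world has a successor (e.g. a R f).
Transitive: no — a R f and f R b, but not a R b.
Euclidean: no — d R b and d R c, but not b R c.
Only serial holds.

serial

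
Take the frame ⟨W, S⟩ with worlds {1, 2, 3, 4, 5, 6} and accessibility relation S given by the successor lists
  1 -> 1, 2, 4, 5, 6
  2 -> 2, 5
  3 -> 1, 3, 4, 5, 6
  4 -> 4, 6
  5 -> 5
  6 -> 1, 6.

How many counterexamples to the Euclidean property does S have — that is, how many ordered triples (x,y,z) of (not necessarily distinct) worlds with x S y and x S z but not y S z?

26

Enumerating: (1,2,1), (1,2,4), (1,2,6), (1,4,1), (1,4,2), (1,4,5), (1,5,1), (1,5,2), (1,5,4), (1,5,6), (1,6,2), (1,6,4), … and 14 more.
Total: 26.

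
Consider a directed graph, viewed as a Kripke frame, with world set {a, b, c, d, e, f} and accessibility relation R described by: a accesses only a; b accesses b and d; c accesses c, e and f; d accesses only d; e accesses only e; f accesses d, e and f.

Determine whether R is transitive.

No

Transitive: no — c R f and f R d, but not c R d.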